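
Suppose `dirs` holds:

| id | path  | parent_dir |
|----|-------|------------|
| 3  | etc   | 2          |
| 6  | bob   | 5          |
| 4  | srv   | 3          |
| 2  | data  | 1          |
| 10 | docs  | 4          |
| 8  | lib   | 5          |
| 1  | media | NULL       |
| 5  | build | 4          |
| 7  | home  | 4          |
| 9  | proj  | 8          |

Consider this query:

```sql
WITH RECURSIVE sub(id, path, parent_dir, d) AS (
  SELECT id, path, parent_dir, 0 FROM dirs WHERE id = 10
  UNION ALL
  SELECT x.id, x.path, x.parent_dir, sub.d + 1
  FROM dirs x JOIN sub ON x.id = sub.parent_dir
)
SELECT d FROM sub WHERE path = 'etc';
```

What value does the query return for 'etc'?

Base: id=10 (docs), parent_dir=4, d 0.
Iteration 1: join on id=4 -> srv (id 4, parent_dir=3, d 1).
Iteration 2: join on id=3 -> etc (id 3, parent_dir=2, d 2).
Iteration 3: join on id=2 -> data (id 2, parent_dir=1, d 3).
Iteration 4: join on id=1 -> media (id 1, parent_dir=NULL, d 4).
Iteration 5: parent_dir is NULL; no match; recursion stops.

2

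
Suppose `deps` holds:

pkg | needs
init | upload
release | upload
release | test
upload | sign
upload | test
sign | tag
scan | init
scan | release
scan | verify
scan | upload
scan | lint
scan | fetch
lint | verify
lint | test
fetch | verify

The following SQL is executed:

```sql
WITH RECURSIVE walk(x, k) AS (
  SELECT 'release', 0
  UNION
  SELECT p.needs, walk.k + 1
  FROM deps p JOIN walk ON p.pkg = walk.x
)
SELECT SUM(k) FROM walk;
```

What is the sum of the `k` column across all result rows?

9

Base: (release, k=0).
Iteration 1: edges from {release} -> (test, k=1), (upload, k=1).
Iteration 2: edges from {test,upload} -> (sign, k=2), (test, k=2).
Iteration 3: edges from {sign,test} -> (tag, k=3).
Iteration 4: no outgoing edges from {tag}; recursion stops.
SUM(k) = 0 + 1 + 1 + 2 + 2 + 3 = 9.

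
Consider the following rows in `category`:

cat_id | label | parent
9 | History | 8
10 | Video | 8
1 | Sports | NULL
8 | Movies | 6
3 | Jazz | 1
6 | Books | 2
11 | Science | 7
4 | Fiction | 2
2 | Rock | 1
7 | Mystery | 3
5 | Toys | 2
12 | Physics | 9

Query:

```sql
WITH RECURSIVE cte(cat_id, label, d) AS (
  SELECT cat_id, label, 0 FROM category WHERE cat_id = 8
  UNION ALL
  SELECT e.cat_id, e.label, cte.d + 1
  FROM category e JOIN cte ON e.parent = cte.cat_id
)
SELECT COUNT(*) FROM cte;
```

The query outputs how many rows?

4

Base: cat_id=8 (Movies) at d 0.
Iteration 1: rows with parent in {8} -> History (id 9, d 1), Video (id 10, d 1).
Iteration 2: rows with parent in {9,10} -> Physics (id 12, d 2).
Iteration 3: no rows with parent in {12}; recursion stops.
Total rows emitted: 4.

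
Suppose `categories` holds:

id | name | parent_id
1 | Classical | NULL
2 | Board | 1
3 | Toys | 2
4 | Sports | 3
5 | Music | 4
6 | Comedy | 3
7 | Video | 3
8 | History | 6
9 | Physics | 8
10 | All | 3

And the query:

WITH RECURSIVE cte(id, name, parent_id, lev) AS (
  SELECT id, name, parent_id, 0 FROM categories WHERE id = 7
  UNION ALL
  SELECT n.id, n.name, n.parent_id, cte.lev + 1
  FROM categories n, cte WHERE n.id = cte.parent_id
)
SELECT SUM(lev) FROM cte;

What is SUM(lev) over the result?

Base: id=7 (Video), parent_id=3, lev 0.
Iteration 1: join on id=3 -> Toys (id 3, parent_id=2, lev 1).
Iteration 2: join on id=2 -> Board (id 2, parent_id=1, lev 2).
Iteration 3: join on id=1 -> Classical (id 1, parent_id=NULL, lev 3).
Iteration 4: parent_id is NULL; no match; recursion stops.
SUM(lev) = 0 + 1 + 2 + 3 = 6.

6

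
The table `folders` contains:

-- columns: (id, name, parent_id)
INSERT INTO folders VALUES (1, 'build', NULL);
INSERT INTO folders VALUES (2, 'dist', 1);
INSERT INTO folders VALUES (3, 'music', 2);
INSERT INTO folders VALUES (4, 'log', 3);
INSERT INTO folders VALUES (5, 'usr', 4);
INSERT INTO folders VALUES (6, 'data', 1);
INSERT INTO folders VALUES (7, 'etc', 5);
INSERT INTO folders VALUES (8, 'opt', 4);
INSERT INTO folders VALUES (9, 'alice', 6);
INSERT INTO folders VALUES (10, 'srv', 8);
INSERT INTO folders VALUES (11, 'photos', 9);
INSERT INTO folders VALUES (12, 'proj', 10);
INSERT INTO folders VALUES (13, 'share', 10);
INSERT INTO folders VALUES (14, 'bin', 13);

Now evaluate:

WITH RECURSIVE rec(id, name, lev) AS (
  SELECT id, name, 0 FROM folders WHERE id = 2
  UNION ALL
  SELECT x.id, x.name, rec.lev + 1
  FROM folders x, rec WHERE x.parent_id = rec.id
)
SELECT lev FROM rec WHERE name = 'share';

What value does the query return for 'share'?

5

Base: id=2 (dist) at lev 0.
Iteration 1: rows with parent_id in {2} -> music (id 3, lev 1).
Iteration 2: rows with parent_id in {3} -> log (id 4, lev 2).
Iteration 3: rows with parent_id in {4} -> usr (id 5, lev 3), opt (id 8, lev 3).
Iteration 4: rows with parent_id in {5,8} -> etc (id 7, lev 4), srv (id 10, lev 4).
Iteration 5: rows with parent_id in {7,10} -> proj (id 12, lev 5), share (id 13, lev 5).
Iteration 6: rows with parent_id in {12,13} -> bin (id 14, lev 6).
Iteration 7: no rows with parent_id in {14}; recursion stops.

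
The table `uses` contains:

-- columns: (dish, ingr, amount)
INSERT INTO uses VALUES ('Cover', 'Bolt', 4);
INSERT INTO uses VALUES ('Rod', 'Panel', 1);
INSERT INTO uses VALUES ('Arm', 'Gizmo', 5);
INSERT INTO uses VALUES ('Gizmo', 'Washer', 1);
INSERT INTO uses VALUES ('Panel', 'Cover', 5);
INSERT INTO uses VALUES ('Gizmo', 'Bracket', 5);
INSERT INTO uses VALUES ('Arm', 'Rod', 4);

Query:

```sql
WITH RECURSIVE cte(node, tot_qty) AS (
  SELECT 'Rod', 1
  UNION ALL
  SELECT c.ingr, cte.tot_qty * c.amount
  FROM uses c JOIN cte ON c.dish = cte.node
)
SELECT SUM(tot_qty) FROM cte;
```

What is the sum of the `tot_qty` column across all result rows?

27

Base: (Rod, tot_qty=1).
Iteration 1: components of {Rod} -> Panel = 1*1 = 1.
Iteration 2: components of {Panel} -> Cover = 1*5 = 5.
Iteration 3: components of {Cover} -> Bolt = 5*4 = 20.
Iteration 4: no further components; recursion stops.
SUM(tot_qty) = 1 + 1 + 5 + 20 = 27.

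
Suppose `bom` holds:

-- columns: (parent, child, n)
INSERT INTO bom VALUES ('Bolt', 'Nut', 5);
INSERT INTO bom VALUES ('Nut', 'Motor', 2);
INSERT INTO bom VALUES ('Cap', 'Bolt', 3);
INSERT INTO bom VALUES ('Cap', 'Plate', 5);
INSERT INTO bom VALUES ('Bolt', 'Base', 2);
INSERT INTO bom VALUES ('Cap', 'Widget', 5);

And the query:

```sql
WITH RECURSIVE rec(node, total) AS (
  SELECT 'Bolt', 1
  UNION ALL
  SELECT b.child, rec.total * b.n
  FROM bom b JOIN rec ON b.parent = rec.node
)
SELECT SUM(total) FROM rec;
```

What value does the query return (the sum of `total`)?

Base: (Bolt, total=1).
Iteration 1: components of {Bolt} -> Base = 1*2 = 2, Nut = 1*5 = 5.
Iteration 2: components of {Base,Nut} -> Motor = 5*2 = 10.
Iteration 3: no further components; recursion stops.
SUM(total) = 1 + 2 + 5 + 10 = 18.

18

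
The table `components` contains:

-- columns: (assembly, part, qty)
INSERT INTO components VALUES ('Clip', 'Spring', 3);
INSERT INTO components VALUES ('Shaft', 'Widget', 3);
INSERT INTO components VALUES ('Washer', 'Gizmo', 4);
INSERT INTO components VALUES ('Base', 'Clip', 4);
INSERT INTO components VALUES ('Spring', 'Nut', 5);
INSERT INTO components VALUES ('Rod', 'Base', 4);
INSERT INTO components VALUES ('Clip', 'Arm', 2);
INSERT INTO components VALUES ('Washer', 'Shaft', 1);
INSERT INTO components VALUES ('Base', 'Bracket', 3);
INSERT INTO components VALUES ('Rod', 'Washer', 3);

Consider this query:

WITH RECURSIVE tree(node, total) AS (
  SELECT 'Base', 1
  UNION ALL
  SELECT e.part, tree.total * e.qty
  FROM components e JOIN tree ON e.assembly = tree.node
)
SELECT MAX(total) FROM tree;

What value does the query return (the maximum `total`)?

60

Base: (Base, total=1).
Iteration 1: components of {Base} -> Bracket = 1*3 = 3, Clip = 1*4 = 4.
Iteration 2: components of {Bracket,Clip} -> Arm = 4*2 = 8, Spring = 4*3 = 12.
Iteration 3: components of {Arm,Spring} -> Nut = 12*5 = 60.
Iteration 4: no further components; recursion stops.
total values: 1, 3, 4, 12, 8, 60; the maximum is 60.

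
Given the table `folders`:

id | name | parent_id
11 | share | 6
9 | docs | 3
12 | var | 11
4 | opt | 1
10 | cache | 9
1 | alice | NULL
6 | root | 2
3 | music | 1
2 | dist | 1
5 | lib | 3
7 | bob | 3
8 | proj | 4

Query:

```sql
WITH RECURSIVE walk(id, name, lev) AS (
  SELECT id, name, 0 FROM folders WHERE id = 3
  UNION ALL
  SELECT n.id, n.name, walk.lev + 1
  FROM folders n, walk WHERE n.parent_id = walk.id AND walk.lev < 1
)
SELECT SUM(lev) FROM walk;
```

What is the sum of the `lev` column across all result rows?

Base: id=3 (music) at lev 0.
Iteration 1: rows with parent_id in {3} -> lib (id 5, lev 1), bob (id 7, lev 1), docs (id 9, lev 1).
Iteration 2: lev < 1 fails for all current rows; recursion stops.
SUM(lev) = 0 + 1 + 1 + 1 = 3.

3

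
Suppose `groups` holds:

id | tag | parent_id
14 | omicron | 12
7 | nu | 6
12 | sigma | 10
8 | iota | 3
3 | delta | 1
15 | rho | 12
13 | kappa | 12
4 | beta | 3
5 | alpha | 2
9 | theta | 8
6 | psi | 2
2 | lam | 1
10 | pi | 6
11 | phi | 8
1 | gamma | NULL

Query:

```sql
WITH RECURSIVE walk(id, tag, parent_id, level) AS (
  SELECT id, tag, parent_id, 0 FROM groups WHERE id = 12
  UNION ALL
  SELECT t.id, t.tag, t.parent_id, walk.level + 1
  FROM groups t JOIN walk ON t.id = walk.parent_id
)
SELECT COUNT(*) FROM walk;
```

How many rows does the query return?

5

Base: id=12 (sigma), parent_id=10, level 0.
Iteration 1: join on id=10 -> pi (id 10, parent_id=6, level 1).
Iteration 2: join on id=6 -> psi (id 6, parent_id=2, level 2).
Iteration 3: join on id=2 -> lam (id 2, parent_id=1, level 3).
Iteration 4: join on id=1 -> gamma (id 1, parent_id=NULL, level 4).
Iteration 5: parent_id is NULL; no match; recursion stops.
Total rows emitted: 5.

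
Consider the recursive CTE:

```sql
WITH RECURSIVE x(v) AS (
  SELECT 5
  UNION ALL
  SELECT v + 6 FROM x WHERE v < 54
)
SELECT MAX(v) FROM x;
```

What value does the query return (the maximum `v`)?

59

Base: v=5.
Iteration 1: 5 < 54 holds -> v = 5 + 6 = 11.
Iteration 2: 11 < 54 holds -> v = 11 + 6 = 17.
Iteration 3: 17 < 54 holds -> v = 17 + 6 = 23.
Iteration 4: 23 < 54 holds -> v = 23 + 6 = 29.
Iteration 5: 29 < 54 holds -> v = 29 + 6 = 35.
Iteration 6: 35 < 54 holds -> v = 35 + 6 = 41.
Iteration 7: 41 < 54 holds -> v = 41 + 6 = 47.
Iteration 8: 47 < 54 holds -> v = 47 + 6 = 53.
Iteration 9: 53 < 54 holds -> v = 53 + 6 = 59.
Iteration 10: 59 < 54 fails; recursion stops.
v values: 5, 11, 17, 23, 29, 35, 41, 47, 53, 59; the maximum is 59.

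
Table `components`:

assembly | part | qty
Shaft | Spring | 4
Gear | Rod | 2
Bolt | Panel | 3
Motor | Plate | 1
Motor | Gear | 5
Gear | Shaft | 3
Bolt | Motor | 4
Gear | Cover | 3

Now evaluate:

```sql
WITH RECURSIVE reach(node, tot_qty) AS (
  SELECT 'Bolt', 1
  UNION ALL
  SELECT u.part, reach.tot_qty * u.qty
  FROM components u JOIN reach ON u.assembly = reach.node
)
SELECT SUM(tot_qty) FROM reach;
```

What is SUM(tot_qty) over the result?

Base: (Bolt, tot_qty=1).
Iteration 1: components of {Bolt} -> Motor = 1*4 = 4, Panel = 1*3 = 3.
Iteration 2: components of {Motor,Panel} -> Gear = 4*5 = 20, Plate = 4*1 = 4.
Iteration 3: components of {Gear,Plate} -> Cover = 20*3 = 60, Rod = 20*2 = 40, Shaft = 20*3 = 60.
Iteration 4: components of {Cover,Rod,Shaft} -> Spring = 60*4 = 240.
Iteration 5: no further components; recursion stops.
SUM(tot_qty) = 1 + 4 + 3 + 20 + 4 + 60 + 40 + 60 + 240 = 432.

432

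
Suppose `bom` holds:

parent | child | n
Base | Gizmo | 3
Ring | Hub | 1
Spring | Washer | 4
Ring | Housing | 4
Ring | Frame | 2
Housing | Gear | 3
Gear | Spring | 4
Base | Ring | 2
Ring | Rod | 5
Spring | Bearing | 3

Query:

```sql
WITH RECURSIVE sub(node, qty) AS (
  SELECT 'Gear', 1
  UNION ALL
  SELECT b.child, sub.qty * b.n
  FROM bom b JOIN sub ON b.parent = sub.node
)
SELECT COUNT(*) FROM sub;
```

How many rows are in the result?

4

Base: (Gear, qty=1).
Iteration 1: components of {Gear} -> Spring = 1*4 = 4.
Iteration 2: components of {Spring} -> Bearing = 4*3 = 12, Washer = 4*4 = 16.
Iteration 3: no further components; recursion stops.
Total rows emitted: 4.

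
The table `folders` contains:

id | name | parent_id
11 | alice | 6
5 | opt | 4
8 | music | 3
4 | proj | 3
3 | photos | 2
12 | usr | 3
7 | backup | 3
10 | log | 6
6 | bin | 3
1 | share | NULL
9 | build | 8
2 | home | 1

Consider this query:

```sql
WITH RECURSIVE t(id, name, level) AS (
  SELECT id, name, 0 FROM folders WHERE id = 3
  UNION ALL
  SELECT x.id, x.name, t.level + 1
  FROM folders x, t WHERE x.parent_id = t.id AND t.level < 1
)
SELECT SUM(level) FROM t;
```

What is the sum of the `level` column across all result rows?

5

Base: id=3 (photos) at level 0.
Iteration 1: rows with parent_id in {3} -> proj (id 4, level 1), bin (id 6, level 1), backup (id 7, level 1), music (id 8, level 1), usr (id 12, level 1).
Iteration 2: level < 1 fails for all current rows; recursion stops.
SUM(level) = 0 + 1 + 1 + 1 + 1 + 1 = 5.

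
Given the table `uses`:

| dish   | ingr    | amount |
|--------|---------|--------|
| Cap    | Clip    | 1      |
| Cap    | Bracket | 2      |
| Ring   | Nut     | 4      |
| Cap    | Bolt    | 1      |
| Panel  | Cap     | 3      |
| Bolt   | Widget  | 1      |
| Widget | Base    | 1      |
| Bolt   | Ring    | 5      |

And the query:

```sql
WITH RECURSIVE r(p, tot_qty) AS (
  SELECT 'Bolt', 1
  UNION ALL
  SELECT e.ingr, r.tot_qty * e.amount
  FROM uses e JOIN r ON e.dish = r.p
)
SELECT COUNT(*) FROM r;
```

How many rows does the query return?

Base: (Bolt, tot_qty=1).
Iteration 1: components of {Bolt} -> Ring = 1*5 = 5, Widget = 1*1 = 1.
Iteration 2: components of {Ring,Widget} -> Base = 1*1 = 1, Nut = 5*4 = 20.
Iteration 3: no further components; recursion stops.
Total rows emitted: 5.

5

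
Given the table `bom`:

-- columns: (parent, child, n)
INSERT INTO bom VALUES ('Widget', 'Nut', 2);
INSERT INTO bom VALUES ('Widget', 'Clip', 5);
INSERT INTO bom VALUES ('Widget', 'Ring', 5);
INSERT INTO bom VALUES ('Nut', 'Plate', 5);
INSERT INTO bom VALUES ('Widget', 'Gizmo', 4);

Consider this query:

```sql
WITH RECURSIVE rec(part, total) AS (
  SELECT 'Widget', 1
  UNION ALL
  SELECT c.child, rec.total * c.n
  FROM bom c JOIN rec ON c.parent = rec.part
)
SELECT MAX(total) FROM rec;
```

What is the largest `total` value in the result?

Base: (Widget, total=1).
Iteration 1: components of {Widget} -> Clip = 1*5 = 5, Gizmo = 1*4 = 4, Nut = 1*2 = 2, Ring = 1*5 = 5.
Iteration 2: components of {Clip,Gizmo,Nut,Ring} -> Plate = 2*5 = 10.
Iteration 3: no further components; recursion stops.
total values: 1, 2, 5, 5, 4, 10; the maximum is 10.

10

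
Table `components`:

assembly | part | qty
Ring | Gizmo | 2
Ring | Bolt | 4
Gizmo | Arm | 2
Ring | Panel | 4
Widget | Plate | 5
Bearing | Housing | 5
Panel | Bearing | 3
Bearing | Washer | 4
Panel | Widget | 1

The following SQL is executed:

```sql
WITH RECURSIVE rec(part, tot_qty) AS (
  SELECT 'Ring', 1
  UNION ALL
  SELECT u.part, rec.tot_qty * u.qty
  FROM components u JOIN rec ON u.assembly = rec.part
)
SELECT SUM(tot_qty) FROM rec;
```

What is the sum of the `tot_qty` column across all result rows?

Base: (Ring, tot_qty=1).
Iteration 1: components of {Ring} -> Bolt = 1*4 = 4, Gizmo = 1*2 = 2, Panel = 1*4 = 4.
Iteration 2: components of {Bolt,Gizmo,Panel} -> Arm = 2*2 = 4, Bearing = 4*3 = 12, Widget = 4*1 = 4.
Iteration 3: components of {Arm,Bearing,Widget} -> Housing = 12*5 = 60, Plate = 4*5 = 20, Washer = 12*4 = 48.
Iteration 4: no further components; recursion stops.
SUM(tot_qty) = 1 + 4 + 4 + 2 + 12 + 4 + 4 + 60 + 48 + 20 = 159.

159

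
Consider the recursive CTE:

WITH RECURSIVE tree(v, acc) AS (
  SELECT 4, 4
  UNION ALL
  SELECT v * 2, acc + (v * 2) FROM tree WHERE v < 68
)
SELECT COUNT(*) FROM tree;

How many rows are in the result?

6

Base: v=4, acc=4.
Iteration 1: 4 < 68 holds -> v = 4 * 2 = 8, acc = 4 + 8 = 12.
Iteration 2: 8 < 68 holds -> v = 8 * 2 = 16, acc = 12 + 16 = 28.
Iteration 3: 16 < 68 holds -> v = 16 * 2 = 32, acc = 28 + 32 = 60.
Iteration 4: 32 < 68 holds -> v = 32 * 2 = 64, acc = 60 + 64 = 124.
Iteration 5: 64 < 68 holds -> v = 64 * 2 = 128, acc = 124 + 128 = 252.
Iteration 6: 128 < 68 fails; recursion stops.
Total rows emitted: 6.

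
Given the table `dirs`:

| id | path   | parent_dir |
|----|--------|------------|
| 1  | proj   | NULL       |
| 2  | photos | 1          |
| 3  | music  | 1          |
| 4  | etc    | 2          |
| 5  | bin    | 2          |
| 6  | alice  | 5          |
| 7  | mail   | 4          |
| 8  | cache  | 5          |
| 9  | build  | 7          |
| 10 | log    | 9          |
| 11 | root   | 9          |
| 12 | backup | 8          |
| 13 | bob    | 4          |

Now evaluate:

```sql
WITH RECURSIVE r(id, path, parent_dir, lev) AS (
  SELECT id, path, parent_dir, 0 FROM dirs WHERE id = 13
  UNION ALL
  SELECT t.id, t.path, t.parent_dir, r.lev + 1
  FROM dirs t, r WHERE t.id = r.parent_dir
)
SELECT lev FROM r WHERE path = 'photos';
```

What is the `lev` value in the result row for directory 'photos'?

2

Base: id=13 (bob), parent_dir=4, lev 0.
Iteration 1: join on id=4 -> etc (id 4, parent_dir=2, lev 1).
Iteration 2: join on id=2 -> photos (id 2, parent_dir=1, lev 2).
Iteration 3: join on id=1 -> proj (id 1, parent_dir=NULL, lev 3).
Iteration 4: parent_dir is NULL; no match; recursion stops.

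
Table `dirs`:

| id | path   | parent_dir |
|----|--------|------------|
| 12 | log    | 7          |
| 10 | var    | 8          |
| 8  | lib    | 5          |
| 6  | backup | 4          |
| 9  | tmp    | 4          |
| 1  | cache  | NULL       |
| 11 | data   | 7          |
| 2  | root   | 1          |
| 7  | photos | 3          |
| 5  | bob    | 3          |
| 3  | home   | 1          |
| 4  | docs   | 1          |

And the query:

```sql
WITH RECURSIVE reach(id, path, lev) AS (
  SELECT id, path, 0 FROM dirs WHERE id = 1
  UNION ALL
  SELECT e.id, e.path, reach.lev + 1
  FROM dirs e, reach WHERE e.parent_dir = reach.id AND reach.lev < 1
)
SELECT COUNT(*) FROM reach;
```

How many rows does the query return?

4

Base: id=1 (cache) at lev 0.
Iteration 1: rows with parent_dir in {1} -> root (id 2, lev 1), home (id 3, lev 1), docs (id 4, lev 1).
Iteration 2: lev < 1 fails for all current rows; recursion stops.
Total rows emitted: 4.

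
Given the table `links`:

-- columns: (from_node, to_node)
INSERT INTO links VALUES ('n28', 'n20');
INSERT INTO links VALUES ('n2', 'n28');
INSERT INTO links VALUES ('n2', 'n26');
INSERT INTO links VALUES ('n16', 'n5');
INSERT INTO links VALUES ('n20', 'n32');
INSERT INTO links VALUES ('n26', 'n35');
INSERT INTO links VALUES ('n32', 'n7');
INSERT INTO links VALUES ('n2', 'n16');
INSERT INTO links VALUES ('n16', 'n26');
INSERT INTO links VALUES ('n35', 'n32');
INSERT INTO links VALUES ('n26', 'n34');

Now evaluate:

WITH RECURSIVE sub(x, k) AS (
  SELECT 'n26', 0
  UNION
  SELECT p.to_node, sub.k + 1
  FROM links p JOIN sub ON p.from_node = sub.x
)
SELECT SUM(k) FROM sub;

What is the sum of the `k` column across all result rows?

Base: (n26, k=0).
Iteration 1: edges from {n26} -> (n34, k=1), (n35, k=1).
Iteration 2: edges from {n34,n35} -> (n32, k=2).
Iteration 3: edges from {n32} -> (n7, k=3).
Iteration 4: no outgoing edges from {n7}; recursion stops.
SUM(k) = 0 + 1 + 1 + 2 + 3 = 7.

7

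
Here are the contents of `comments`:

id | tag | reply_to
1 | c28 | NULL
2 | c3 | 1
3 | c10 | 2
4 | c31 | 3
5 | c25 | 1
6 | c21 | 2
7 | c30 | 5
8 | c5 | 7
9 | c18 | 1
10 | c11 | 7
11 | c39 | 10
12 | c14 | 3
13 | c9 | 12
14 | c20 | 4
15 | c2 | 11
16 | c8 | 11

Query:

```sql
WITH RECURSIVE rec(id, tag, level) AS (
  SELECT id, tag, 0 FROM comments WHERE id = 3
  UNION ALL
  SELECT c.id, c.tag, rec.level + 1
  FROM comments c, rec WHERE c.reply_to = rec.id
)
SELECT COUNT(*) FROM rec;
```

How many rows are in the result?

5

Base: id=3 (c10) at level 0.
Iteration 1: rows with reply_to in {3} -> c31 (id 4, level 1), c14 (id 12, level 1).
Iteration 2: rows with reply_to in {4,12} -> c9 (id 13, level 2), c20 (id 14, level 2).
Iteration 3: no rows with reply_to in {13,14}; recursion stops.
Total rows emitted: 5.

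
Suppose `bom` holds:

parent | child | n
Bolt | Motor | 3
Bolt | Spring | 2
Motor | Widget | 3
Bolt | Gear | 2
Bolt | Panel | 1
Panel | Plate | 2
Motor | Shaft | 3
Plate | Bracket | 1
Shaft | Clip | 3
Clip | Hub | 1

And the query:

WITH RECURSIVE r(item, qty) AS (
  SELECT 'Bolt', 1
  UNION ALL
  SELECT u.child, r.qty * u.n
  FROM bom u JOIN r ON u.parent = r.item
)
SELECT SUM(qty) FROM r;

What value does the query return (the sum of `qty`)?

85

Base: (Bolt, qty=1).
Iteration 1: components of {Bolt} -> Gear = 1*2 = 2, Motor = 1*3 = 3, Panel = 1*1 = 1, Spring = 1*2 = 2.
Iteration 2: components of {Gear,Motor,Panel,Spring} -> Plate = 1*2 = 2, Shaft = 3*3 = 9, Widget = 3*3 = 9.
Iteration 3: components of {Plate,Shaft,Widget} -> Bracket = 2*1 = 2, Clip = 9*3 = 27.
Iteration 4: components of {Bracket,Clip} -> Hub = 27*1 = 27.
Iteration 5: no further components; recursion stops.
SUM(qty) = 1 + 3 + 2 + 2 + 1 + 9 + 9 + 2 + 27 + 2 + 27 = 85.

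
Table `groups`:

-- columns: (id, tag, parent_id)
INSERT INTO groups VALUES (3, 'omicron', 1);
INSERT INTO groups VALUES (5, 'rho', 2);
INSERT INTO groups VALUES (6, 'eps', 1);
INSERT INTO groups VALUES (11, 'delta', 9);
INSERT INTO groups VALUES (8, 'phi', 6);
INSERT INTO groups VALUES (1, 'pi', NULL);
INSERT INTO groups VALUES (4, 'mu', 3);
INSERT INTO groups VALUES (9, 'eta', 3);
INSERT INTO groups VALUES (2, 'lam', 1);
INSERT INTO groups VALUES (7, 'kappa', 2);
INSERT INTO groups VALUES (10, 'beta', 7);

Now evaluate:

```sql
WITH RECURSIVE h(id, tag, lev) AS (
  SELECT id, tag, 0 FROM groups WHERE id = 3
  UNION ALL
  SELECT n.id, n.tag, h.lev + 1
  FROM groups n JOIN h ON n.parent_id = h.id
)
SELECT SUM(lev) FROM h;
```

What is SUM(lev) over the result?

Base: id=3 (omicron) at lev 0.
Iteration 1: rows with parent_id in {3} -> mu (id 4, lev 1), eta (id 9, lev 1).
Iteration 2: rows with parent_id in {4,9} -> delta (id 11, lev 2).
Iteration 3: no rows with parent_id in {11}; recursion stops.
SUM(lev) = 0 + 1 + 1 + 2 = 4.

4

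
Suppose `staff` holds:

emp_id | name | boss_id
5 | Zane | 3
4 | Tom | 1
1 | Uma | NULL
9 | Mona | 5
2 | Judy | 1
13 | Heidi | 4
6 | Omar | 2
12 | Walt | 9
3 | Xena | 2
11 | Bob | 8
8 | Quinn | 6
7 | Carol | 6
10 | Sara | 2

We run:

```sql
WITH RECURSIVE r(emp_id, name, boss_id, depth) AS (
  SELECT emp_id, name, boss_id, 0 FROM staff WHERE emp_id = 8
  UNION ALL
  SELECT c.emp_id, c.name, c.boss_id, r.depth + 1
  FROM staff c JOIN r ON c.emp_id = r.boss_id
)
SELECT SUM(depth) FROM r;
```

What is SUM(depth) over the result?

Base: emp_id=8 (Quinn), boss_id=6, depth 0.
Iteration 1: join on emp_id=6 -> Omar (id 6, boss_id=2, depth 1).
Iteration 2: join on emp_id=2 -> Judy (id 2, boss_id=1, depth 2).
Iteration 3: join on emp_id=1 -> Uma (id 1, boss_id=NULL, depth 3).
Iteration 4: boss_id is NULL; no match; recursion stops.
SUM(depth) = 0 + 1 + 2 + 3 = 6.

6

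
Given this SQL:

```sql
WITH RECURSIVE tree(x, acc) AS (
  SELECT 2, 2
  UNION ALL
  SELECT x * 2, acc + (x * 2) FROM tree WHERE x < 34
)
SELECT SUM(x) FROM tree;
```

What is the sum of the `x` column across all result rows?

126

Base: x=2, acc=2.
Iteration 1: 2 < 34 holds -> x = 2 * 2 = 4, acc = 2 + 4 = 6.
Iteration 2: 4 < 34 holds -> x = 4 * 2 = 8, acc = 6 + 8 = 14.
Iteration 3: 8 < 34 holds -> x = 8 * 2 = 16, acc = 14 + 16 = 30.
Iteration 4: 16 < 34 holds -> x = 16 * 2 = 32, acc = 30 + 32 = 62.
Iteration 5: 32 < 34 holds -> x = 32 * 2 = 64, acc = 62 + 64 = 126.
Iteration 6: 64 < 34 fails; recursion stops.
SUM(x) = 2 + 4 + 8 + 16 + 32 + 64 = 126.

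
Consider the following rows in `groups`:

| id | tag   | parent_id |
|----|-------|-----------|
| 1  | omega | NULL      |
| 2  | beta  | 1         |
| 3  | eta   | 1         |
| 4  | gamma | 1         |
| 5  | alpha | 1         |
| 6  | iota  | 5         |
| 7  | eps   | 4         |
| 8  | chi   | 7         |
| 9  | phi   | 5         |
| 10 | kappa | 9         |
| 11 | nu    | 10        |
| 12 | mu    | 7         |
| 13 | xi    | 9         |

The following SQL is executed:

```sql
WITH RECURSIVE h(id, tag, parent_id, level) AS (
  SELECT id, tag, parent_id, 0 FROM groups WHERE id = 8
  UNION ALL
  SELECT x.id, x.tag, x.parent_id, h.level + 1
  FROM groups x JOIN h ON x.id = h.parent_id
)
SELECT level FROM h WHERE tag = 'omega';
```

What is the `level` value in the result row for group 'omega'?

Base: id=8 (chi), parent_id=7, level 0.
Iteration 1: join on id=7 -> eps (id 7, parent_id=4, level 1).
Iteration 2: join on id=4 -> gamma (id 4, parent_id=1, level 2).
Iteration 3: join on id=1 -> omega (id 1, parent_id=NULL, level 3).
Iteration 4: parent_id is NULL; no match; recursion stops.

3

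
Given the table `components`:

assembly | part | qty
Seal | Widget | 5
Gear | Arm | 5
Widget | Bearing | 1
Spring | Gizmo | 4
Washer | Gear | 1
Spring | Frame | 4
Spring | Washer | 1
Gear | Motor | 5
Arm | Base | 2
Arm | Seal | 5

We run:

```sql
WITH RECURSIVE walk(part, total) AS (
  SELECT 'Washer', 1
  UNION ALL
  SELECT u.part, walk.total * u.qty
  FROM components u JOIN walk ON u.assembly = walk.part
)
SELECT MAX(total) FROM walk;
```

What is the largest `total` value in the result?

Base: (Washer, total=1).
Iteration 1: components of {Washer} -> Gear = 1*1 = 1.
Iteration 2: components of {Gear} -> Arm = 1*5 = 5, Motor = 1*5 = 5.
Iteration 3: components of {Arm,Motor} -> Base = 5*2 = 10, Seal = 5*5 = 25.
Iteration 4: components of {Base,Seal} -> Widget = 25*5 = 125.
Iteration 5: components of {Widget} -> Bearing = 125*1 = 125.
Iteration 6: no further components; recursion stops.
total values: 1, 1, 5, 5, 25, 10, 125, 125; the maximum is 125.

125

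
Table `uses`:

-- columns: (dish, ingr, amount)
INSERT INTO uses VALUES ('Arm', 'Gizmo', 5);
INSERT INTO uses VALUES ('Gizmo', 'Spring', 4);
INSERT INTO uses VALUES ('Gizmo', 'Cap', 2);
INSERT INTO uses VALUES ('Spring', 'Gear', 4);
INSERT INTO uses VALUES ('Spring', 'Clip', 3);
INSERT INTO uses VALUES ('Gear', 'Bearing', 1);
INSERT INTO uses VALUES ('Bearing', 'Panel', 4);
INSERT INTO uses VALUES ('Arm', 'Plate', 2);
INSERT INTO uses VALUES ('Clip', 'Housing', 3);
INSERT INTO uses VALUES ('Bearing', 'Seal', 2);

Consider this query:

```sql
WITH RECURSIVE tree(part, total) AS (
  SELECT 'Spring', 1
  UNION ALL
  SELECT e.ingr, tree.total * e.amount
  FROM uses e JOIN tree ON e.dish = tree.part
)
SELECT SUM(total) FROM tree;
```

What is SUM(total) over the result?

45

Base: (Spring, total=1).
Iteration 1: components of {Spring} -> Clip = 1*3 = 3, Gear = 1*4 = 4.
Iteration 2: components of {Clip,Gear} -> Bearing = 4*1 = 4, Housing = 3*3 = 9.
Iteration 3: components of {Bearing,Housing} -> Panel = 4*4 = 16, Seal = 4*2 = 8.
Iteration 4: no further components; recursion stops.
SUM(total) = 1 + 4 + 3 + 4 + 9 + 16 + 8 = 45.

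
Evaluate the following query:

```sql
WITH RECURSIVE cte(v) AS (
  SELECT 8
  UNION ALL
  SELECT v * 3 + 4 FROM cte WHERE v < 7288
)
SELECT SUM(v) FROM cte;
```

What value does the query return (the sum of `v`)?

Base: v=8.
Iteration 1: 8 < 7288 holds -> v = 8 * 3 + 4 = 28.
Iteration 2: 28 < 7288 holds -> v = 28 * 3 + 4 = 88.
Iteration 3: 88 < 7288 holds -> v = 88 * 3 + 4 = 268.
Iteration 4: 268 < 7288 holds -> v = 268 * 3 + 4 = 808.
Iteration 5: 808 < 7288 holds -> v = 808 * 3 + 4 = 2428.
Iteration 6: 2428 < 7288 holds -> v = 2428 * 3 + 4 = 7288.
Iteration 7: 7288 < 7288 fails; recursion stops.
SUM(v) = 8 + 28 + 88 + 268 + 808 + 2428 + 7288 = 10916.

10916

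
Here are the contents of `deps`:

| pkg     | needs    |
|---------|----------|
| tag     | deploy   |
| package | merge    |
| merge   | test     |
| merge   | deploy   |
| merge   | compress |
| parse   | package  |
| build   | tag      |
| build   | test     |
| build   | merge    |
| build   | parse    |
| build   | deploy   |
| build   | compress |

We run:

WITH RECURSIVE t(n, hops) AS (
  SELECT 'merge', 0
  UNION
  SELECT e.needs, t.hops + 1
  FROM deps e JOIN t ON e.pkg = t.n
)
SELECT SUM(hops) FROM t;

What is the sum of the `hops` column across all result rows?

3

Base: (merge, hops=0).
Iteration 1: edges from {merge} -> (compress, hops=1), (deploy, hops=1), (test, hops=1).
Iteration 2: no outgoing edges from {compress,deploy,test}; recursion stops.
SUM(hops) = 0 + 1 + 1 + 1 = 3.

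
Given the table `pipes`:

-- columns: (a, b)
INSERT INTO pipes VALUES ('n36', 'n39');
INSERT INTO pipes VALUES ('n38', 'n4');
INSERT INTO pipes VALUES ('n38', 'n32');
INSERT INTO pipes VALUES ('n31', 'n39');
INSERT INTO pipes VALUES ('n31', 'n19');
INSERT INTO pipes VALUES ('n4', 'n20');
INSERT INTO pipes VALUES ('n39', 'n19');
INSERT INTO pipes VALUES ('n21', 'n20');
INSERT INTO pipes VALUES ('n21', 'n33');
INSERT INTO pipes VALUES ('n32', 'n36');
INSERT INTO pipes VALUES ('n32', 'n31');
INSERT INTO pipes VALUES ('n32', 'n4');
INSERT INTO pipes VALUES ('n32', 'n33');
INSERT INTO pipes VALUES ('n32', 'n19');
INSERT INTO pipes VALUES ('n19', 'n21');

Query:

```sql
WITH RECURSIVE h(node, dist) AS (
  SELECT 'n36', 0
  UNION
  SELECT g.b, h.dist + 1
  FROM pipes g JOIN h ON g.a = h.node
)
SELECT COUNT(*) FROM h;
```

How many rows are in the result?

6

Base: (n36, dist=0).
Iteration 1: edges from {n36} -> (n39, dist=1).
Iteration 2: edges from {n39} -> (n19, dist=2).
Iteration 3: edges from {n19} -> (n21, dist=3).
Iteration 4: edges from {n21} -> (n20, dist=4), (n33, dist=4).
Iteration 5: no outgoing edges from {n20,n33}; recursion stops.
Total rows emitted: 6.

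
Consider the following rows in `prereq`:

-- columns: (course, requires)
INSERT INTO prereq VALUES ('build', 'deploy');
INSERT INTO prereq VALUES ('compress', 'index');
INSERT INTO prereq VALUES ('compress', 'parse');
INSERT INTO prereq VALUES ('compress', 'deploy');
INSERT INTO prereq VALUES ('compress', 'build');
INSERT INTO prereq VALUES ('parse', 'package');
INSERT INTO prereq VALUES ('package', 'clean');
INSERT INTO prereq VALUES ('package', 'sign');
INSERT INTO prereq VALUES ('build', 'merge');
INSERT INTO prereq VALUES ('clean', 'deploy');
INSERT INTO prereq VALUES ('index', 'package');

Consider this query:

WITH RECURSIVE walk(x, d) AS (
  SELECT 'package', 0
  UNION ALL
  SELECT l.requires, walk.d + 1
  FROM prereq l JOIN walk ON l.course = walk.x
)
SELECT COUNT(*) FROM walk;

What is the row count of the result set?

Base: (package, d=0).
Iteration 1: edges from {package} -> (clean, d=1), (sign, d=1).
Iteration 2: edges from {clean,sign} -> (deploy, d=2).
Iteration 3: no outgoing edges from {deploy}; recursion stops.
Total rows emitted: 4.

4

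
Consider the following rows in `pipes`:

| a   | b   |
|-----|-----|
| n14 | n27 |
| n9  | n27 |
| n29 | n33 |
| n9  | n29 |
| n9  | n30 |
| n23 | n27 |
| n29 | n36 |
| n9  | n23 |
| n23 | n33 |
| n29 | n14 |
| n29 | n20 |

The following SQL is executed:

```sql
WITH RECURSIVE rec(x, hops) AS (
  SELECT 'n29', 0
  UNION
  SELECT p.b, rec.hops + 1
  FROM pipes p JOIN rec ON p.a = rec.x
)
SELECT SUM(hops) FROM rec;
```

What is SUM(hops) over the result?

Base: (n29, hops=0).
Iteration 1: edges from {n29} -> (n14, hops=1), (n20, hops=1), (n33, hops=1), (n36, hops=1).
Iteration 2: edges from {n14,n20,n33,n36} -> (n27, hops=2).
Iteration 3: no outgoing edges from {n27}; recursion stops.
SUM(hops) = 0 + 1 + 1 + 1 + 1 + 2 = 6.

6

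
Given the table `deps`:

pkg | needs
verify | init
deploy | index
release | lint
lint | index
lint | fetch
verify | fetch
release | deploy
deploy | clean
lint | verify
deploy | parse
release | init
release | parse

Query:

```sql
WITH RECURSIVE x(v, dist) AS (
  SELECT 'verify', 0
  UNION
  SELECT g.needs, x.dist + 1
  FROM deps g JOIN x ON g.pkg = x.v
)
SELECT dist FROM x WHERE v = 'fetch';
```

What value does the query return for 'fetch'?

1

Base: (verify, dist=0).
Iteration 1: edges from {verify} -> (fetch, dist=1), (init, dist=1).
Iteration 2: no outgoing edges from {fetch,init}; recursion stops.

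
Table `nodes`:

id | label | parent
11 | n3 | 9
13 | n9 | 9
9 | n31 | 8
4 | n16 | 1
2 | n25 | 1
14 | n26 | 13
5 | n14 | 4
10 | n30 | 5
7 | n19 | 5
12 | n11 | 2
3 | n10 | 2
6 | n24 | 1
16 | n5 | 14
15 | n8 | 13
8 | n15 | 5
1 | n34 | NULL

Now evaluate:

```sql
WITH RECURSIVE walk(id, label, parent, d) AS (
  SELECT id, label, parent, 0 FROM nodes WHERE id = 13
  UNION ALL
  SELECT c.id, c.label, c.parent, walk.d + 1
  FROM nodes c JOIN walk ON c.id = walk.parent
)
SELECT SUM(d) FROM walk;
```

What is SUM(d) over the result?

Base: id=13 (n9), parent=9, d 0.
Iteration 1: join on id=9 -> n31 (id 9, parent=8, d 1).
Iteration 2: join on id=8 -> n15 (id 8, parent=5, d 2).
Iteration 3: join on id=5 -> n14 (id 5, parent=4, d 3).
Iteration 4: join on id=4 -> n16 (id 4, parent=1, d 4).
Iteration 5: join on id=1 -> n34 (id 1, parent=NULL, d 5).
Iteration 6: parent is NULL; no match; recursion stops.
SUM(d) = 0 + 1 + 2 + 3 + 4 + 5 = 15.

15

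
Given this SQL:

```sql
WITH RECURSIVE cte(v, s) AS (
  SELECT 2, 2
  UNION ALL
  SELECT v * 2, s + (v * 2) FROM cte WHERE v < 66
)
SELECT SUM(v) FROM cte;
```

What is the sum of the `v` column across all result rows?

254

Base: v=2, s=2.
Iteration 1: 2 < 66 holds -> v = 2 * 2 = 4, s = 2 + 4 = 6.
Iteration 2: 4 < 66 holds -> v = 4 * 2 = 8, s = 6 + 8 = 14.
Iteration 3: 8 < 66 holds -> v = 8 * 2 = 16, s = 14 + 16 = 30.
Iteration 4: 16 < 66 holds -> v = 16 * 2 = 32, s = 30 + 32 = 62.
Iteration 5: 32 < 66 holds -> v = 32 * 2 = 64, s = 62 + 64 = 126.
Iteration 6: 64 < 66 holds -> v = 64 * 2 = 128, s = 126 + 128 = 254.
Iteration 7: 128 < 66 fails; recursion stops.
SUM(v) = 2 + 4 + 8 + 16 + 32 + 64 + 128 = 254.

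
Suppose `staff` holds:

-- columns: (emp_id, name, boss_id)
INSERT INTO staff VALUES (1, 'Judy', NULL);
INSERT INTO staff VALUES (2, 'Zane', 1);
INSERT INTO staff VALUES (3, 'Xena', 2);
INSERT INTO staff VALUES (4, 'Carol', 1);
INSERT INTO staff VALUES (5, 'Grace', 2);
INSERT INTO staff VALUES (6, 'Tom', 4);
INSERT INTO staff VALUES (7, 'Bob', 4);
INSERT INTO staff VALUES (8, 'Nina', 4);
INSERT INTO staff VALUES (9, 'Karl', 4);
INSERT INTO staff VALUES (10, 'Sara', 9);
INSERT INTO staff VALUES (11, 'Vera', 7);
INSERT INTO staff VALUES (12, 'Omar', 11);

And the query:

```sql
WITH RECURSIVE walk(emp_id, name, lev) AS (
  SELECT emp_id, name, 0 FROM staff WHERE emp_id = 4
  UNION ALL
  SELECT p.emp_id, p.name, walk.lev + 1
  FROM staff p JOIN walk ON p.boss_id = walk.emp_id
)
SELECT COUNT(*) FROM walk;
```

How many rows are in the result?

8

Base: emp_id=4 (Carol) at lev 0.
Iteration 1: rows with boss_id in {4} -> Tom (id 6, lev 1), Bob (id 7, lev 1), Nina (id 8, lev 1), Karl (id 9, lev 1).
Iteration 2: rows with boss_id in {6,7,8,9} -> Sara (id 10, lev 2), Vera (id 11, lev 2).
Iteration 3: rows with boss_id in {10,11} -> Omar (id 12, lev 3).
Iteration 4: no rows with boss_id in {12}; recursion stops.
Total rows emitted: 8.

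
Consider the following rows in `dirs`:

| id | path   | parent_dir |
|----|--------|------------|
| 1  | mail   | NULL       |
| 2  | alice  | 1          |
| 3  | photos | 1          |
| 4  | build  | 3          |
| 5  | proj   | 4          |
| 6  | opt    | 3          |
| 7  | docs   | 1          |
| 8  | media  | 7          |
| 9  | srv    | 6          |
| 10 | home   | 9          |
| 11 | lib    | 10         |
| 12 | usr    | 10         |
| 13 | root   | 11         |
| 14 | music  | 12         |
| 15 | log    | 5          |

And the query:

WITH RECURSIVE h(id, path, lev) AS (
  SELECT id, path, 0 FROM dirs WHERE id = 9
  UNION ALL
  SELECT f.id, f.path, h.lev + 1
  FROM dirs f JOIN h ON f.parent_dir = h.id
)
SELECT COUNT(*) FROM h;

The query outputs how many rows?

6

Base: id=9 (srv) at lev 0.
Iteration 1: rows with parent_dir in {9} -> home (id 10, lev 1).
Iteration 2: rows with parent_dir in {10} -> lib (id 11, lev 2), usr (id 12, lev 2).
Iteration 3: rows with parent_dir in {11,12} -> root (id 13, lev 3), music (id 14, lev 3).
Iteration 4: no rows with parent_dir in {13,14}; recursion stops.
Total rows emitted: 6.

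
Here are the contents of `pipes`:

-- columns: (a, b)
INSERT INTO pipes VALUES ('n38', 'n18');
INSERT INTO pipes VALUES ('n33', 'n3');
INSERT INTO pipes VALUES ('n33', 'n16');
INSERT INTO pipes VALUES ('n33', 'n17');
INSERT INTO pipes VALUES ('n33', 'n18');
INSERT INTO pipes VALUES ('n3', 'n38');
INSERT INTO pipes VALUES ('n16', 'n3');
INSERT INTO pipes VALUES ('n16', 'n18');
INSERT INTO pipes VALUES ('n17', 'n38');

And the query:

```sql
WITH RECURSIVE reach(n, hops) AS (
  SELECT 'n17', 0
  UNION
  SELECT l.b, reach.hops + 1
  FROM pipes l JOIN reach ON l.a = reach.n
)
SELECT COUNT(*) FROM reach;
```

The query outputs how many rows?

Base: (n17, hops=0).
Iteration 1: edges from {n17} -> (n38, hops=1).
Iteration 2: edges from {n38} -> (n18, hops=2).
Iteration 3: no outgoing edges from {n18}; recursion stops.
Total rows emitted: 3.

3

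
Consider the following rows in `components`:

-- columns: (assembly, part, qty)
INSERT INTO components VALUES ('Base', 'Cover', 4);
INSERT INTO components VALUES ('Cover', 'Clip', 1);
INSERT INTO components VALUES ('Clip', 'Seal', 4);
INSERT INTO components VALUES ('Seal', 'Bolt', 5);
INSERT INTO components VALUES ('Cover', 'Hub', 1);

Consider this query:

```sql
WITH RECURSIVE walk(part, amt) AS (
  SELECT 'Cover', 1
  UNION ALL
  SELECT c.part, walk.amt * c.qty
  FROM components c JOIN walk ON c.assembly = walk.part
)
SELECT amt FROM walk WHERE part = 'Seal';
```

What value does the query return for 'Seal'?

4

Base: (Cover, amt=1).
Iteration 1: components of {Cover} -> Clip = 1*1 = 1, Hub = 1*1 = 1.
Iteration 2: components of {Clip,Hub} -> Seal = 1*4 = 4.
Iteration 3: components of {Seal} -> Bolt = 4*5 = 20.
Iteration 4: no further components; recursion stops.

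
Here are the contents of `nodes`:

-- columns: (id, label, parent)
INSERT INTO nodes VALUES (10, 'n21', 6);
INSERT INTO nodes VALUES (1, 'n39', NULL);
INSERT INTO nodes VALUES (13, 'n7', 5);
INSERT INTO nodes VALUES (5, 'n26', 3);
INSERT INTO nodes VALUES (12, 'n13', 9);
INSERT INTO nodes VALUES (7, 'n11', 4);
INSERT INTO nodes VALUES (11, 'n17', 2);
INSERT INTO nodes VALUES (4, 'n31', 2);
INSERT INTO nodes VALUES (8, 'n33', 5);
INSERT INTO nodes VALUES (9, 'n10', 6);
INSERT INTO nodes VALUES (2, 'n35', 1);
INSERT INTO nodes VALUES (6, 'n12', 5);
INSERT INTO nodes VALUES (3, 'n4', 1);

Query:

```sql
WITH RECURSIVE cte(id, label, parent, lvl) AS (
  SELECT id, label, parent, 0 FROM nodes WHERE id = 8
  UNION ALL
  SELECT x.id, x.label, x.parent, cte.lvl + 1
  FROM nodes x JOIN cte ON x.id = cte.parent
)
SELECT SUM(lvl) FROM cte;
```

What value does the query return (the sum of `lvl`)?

6

Base: id=8 (n33), parent=5, lvl 0.
Iteration 1: join on id=5 -> n26 (id 5, parent=3, lvl 1).
Iteration 2: join on id=3 -> n4 (id 3, parent=1, lvl 2).
Iteration 3: join on id=1 -> n39 (id 1, parent=NULL, lvl 3).
Iteration 4: parent is NULL; no match; recursion stops.
SUM(lvl) = 0 + 1 + 2 + 3 = 6.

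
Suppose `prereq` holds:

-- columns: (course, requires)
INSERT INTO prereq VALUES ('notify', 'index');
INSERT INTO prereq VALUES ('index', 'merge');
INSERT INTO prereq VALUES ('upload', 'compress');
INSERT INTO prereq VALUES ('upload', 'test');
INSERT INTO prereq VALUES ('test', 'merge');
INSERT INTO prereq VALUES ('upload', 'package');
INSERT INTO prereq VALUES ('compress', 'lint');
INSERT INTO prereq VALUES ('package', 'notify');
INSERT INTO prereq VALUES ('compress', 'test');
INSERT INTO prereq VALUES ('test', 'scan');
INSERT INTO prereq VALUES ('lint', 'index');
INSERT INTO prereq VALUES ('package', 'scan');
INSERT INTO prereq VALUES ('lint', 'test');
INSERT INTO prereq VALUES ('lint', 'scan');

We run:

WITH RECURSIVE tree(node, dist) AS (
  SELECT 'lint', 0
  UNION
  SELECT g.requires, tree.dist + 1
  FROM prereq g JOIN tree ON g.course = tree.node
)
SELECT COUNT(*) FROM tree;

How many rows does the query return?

Base: (lint, dist=0).
Iteration 1: edges from {lint} -> (index, dist=1), (scan, dist=1), (test, dist=1).
Iteration 2: edges from {index,scan,test} -> (merge, dist=2), (scan, dist=2). [UNION drops 1 duplicate row(s)]
Iteration 3: no outgoing edges from {merge,scan}; recursion stops.
Total rows emitted: 6.

6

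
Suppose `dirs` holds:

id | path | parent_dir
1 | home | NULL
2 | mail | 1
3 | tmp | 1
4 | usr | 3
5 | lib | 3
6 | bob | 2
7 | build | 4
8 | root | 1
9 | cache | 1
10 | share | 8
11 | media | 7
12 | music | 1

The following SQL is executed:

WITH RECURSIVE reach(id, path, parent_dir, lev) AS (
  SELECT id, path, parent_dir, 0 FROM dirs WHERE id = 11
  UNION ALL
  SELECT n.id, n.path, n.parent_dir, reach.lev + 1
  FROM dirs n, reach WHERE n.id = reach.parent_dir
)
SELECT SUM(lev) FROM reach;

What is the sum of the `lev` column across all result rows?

10

Base: id=11 (media), parent_dir=7, lev 0.
Iteration 1: join on id=7 -> build (id 7, parent_dir=4, lev 1).
Iteration 2: join on id=4 -> usr (id 4, parent_dir=3, lev 2).
Iteration 3: join on id=3 -> tmp (id 3, parent_dir=1, lev 3).
Iteration 4: join on id=1 -> home (id 1, parent_dir=NULL, lev 4).
Iteration 5: parent_dir is NULL; no match; recursion stops.
SUM(lev) = 0 + 1 + 2 + 3 + 4 = 10.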